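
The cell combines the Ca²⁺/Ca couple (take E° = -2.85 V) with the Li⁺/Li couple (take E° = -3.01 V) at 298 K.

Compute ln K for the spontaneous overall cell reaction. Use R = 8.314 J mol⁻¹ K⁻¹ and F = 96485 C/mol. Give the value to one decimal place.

Cathode: Ca²⁺/Ca; anode: Li⁺/Li. E°cell = (-2.85) − (-3.01) = +0.16 V, with n = 2.
ΔG° = −nFE° = −RT ln K, so ln K = nFE°/(RT) = (2)(96485)(+0.16) / ((8.314)(298)) = 12.462.

12.5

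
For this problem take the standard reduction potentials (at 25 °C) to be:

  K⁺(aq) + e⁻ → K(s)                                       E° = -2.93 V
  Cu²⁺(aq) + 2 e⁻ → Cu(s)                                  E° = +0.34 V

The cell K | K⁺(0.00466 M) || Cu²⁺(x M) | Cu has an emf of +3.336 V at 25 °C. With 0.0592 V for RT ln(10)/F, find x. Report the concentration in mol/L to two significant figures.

0.0037 M

Cu²⁺/Cu is the cathode, K⁺/K the anode: E°cell = +3.27 V, n = 2.
Overall reaction: Cu²⁺(aq) + 2 K(s) → Cu(s) + 2 K⁺(aq); Q = [K⁺]^2/[Cu²⁺]^1.
From E = E° − (0.0592/n) log Q: log Q = (E° − E)·n/0.0592 = (+3.27 − (+3.336))·2/0.0592 = -2.2297.
So 1·log[Cu²⁺] = 2·log(0.00466) − log Q = -4.6632 − (-2.2297) = -2.4335; [Cu²⁺] = 10^(-2.4335) ≈ 0.0037 M.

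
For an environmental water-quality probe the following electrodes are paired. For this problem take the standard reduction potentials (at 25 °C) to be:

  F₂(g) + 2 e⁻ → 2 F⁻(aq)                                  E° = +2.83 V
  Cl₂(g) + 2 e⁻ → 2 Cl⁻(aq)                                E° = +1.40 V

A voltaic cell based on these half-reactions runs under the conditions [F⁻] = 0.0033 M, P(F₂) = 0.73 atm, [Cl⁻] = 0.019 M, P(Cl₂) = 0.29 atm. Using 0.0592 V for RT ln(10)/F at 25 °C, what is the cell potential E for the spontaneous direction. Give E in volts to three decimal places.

F₂/F⁻ is the cathode (higher E°), Cl₂/Cl⁻ the anode: E°cell = +2.83 − (+1.40) = +1.43 V, n = 2.
Overall: F₂(g) + 2 Cl⁻(aq) → 2 F⁻(aq) + Cl₂(g)
Q = [F⁻]^2·P(Cl₂) / (P(F₂)·[Cl⁻]^2); log Q = -1.921.
E = E° − (0.0592/n) log Q = +1.43 − (0.0592/2)(-1.921) = +1.487 V.

+1.487 V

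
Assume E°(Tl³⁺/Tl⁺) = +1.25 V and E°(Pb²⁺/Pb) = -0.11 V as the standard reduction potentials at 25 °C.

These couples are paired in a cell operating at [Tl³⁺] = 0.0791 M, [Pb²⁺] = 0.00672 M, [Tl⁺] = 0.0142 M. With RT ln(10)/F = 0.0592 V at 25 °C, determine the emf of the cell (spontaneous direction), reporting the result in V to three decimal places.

+1.446 V

Tl³⁺/Tl⁺ is the cathode (higher E°), Pb²⁺/Pb the anode: E°cell = +1.25 − (-0.11) = +1.36 V, n = 2.
Overall: Tl³⁺(aq) + Pb(s) → Tl⁺(aq) + Pb²⁺(aq)
Q = [Tl⁺]·[Pb²⁺] / ([Tl³⁺]); log Q = -2.919.
E = E° − (0.0592/n) log Q = +1.36 − (0.0592/2)(-2.919) = +1.446 V.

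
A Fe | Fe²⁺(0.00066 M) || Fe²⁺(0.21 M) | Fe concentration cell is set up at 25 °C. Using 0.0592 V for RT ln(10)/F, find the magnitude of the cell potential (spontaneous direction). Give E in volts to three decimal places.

For a concentration cell E°cell = 0. The 0.21 M side is the cathode (reduction is favoured where [Fe²⁺] is higher).
With n = 2, E = −(0.0592/2) log([Fe²⁺]ₐₙ/[Fe²⁺]꜀ₐₜ) = −(0.0592/2) log(0.00066/0.21) = −(0.0592/2)(-2.503) = +0.074 V.

+0.074 V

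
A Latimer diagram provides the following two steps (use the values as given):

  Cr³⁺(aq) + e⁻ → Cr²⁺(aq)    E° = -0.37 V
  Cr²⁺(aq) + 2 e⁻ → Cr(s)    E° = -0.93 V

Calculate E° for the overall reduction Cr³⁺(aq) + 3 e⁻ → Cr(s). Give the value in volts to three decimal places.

Since ΔG° = −nFE° is additive over sequential reductions, n₃E°₃ = n₁E°₁ + n₂E°₂.
E°₃ = (1×-0.37 + 2×-0.93) / 3 = (-2.230) / 3 = -0.743 V.

-0.743 V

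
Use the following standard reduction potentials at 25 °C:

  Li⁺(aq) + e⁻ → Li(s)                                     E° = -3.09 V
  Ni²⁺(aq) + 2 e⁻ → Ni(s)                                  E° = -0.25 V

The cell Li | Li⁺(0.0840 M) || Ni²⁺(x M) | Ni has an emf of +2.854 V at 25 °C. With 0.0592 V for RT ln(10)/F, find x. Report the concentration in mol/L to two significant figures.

Ni²⁺/Ni is the cathode, Li⁺/Li the anode: E°cell = +2.84 V, n = 2.
Overall reaction: Ni²⁺(aq) + 2 Li(s) → Ni(s) + 2 Li⁺(aq); Q = [Li⁺]^2/[Ni²⁺]^1.
From E = E° − (0.0592/n) log Q: log Q = (E° − E)·n/0.0592 = (+2.84 − (+2.854))·2/0.0592 = -0.4730.
So 1·log[Ni²⁺] = 2·log(0.084) − log Q = -2.1514 − (-0.4730) = -1.6784; [Ni²⁺] = 10^(-1.6784) ≈ 0.021 M.

0.021 M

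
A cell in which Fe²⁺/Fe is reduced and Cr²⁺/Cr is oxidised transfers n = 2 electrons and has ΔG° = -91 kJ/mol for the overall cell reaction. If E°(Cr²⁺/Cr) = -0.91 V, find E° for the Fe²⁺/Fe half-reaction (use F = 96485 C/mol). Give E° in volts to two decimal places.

E°cell = −ΔG°/(nF) = −(-91×10³)/((2)(96485)) = +0.472 V.
Since Fe²⁺/Fe is the cathode and Cr²⁺/Cr the anode, E°cell = E°(Fe²⁺/Fe) − E°(Cr²⁺/Cr).
So E°(Fe²⁺/Fe) = E°cell + E°(Cr²⁺/Cr) = +0.472 + (-0.91) = -0.44 V.

-0.44 V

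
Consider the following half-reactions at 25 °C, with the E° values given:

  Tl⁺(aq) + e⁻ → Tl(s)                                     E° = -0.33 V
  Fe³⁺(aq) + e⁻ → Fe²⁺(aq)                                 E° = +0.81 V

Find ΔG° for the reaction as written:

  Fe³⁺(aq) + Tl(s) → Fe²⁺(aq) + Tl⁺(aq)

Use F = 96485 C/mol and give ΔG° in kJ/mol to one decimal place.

-110.0 kJ/mol

As written, Fe³⁺/Fe²⁺ is reduced (cathode) and Tl⁺/Tl is oxidised (anode), so E°cell = (+0.81) − (-0.33) = +1.14 V.
Balancing electrons gives n = 1.
ΔG° = −nFE° = −(1)(96485)(+1.14) = -109,993 J = -110.0 kJ/mol.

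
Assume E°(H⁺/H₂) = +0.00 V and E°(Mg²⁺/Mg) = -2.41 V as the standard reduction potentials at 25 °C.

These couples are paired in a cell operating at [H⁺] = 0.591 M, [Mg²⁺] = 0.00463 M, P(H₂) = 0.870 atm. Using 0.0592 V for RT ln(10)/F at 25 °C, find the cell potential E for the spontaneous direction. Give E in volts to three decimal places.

H⁺/H₂ is the cathode (higher E°), Mg²⁺/Mg the anode: E°cell = +0.00 − (-2.41) = +2.41 V, n = 2.
Overall: 2 H⁺(aq) + Mg(s) → H₂(g) + Mg²⁺(aq)
Q = P(H₂)·[Mg²⁺] / ([H⁺]^2); log Q = -1.938.
E = E° − (0.0592/n) log Q = +2.41 − (0.0592/2)(-1.938) = +2.467 V.

+2.467 V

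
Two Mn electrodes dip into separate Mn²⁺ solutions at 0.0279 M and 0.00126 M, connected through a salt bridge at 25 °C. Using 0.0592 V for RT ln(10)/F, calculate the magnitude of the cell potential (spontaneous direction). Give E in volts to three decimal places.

For a concentration cell E°cell = 0. The 0.0279 M side is the cathode (reduction is favoured where [Mn²⁺] is higher).
With n = 2, E = −(0.0592/2) log([Mn²⁺]ₐₙ/[Mn²⁺]꜀ₐₜ) = −(0.0592/2) log(0.00126/0.0279) = −(0.0592/2)(-1.345) = +0.040 V.

+0.040 V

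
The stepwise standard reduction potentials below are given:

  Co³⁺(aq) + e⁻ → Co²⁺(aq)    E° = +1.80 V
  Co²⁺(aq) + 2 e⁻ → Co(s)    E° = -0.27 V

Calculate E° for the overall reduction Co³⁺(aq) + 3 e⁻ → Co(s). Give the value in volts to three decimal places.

Adding the free-energy changes (−nFE°) of the two steps gives −n₃FE°₃ = −n₁FE°₁ − n₂FE°₂.
E°₃ = (1×+1.80 + 2×-0.27) / 3 = (+1.260) / 3 = +0.420 V.

+0.420 V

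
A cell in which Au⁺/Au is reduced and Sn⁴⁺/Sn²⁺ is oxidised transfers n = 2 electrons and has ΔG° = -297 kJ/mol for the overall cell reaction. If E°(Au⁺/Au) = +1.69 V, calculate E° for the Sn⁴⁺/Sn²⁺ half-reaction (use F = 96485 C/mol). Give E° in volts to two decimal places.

E°cell = −ΔG°/(nF) = −(-297×10³)/((2)(96485)) = +1.539 V.
Since Au⁺/Au is the cathode and Sn⁴⁺/Sn²⁺ the anode, E°cell = E°(Au⁺/Au) − E°(Sn⁴⁺/Sn²⁺).
So E°(Sn⁴⁺/Sn²⁺) = E°(Au⁺/Au) − E°cell = (+1.69) − (+1.539) = +0.15 V.

+0.15 V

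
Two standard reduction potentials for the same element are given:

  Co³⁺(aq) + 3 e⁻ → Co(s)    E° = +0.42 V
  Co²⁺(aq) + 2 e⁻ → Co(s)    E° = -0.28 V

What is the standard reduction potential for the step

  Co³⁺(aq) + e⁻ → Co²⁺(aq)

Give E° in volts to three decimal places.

+1.820 V

Sequential free energies add, so n₃E°₃ = n₁E°₁ + n₂E°₂.
With n₃ = 3, and the known step contributing 2×(-0.28) V, the unknown satisfies 1·E° = 3×(+0.42) − 2×(-0.28) = +1.820.
E° = +1.820 / 1 = +1.820 V.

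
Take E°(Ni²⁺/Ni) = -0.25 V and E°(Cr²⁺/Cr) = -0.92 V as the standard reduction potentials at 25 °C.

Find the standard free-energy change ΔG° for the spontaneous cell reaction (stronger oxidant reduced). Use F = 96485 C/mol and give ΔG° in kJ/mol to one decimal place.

-129.3 kJ/mol

Ni²⁺/Ni (E° = -0.25 V) is the cathode; Cr²⁺/Cr (E° = -0.92 V) is the anode, so E°cell = +0.67 V.
Balancing electrons gives n = 2 (lcm of 2 and 2).
ΔG° = −nFE° = −(2)(96485)(+0.67) = -129,290 J = -129.3 kJ/mol.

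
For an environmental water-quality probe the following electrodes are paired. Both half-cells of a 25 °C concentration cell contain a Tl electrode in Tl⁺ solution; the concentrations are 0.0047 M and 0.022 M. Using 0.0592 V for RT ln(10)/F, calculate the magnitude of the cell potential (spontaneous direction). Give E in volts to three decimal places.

For a concentration cell E°cell = 0. The 0.022 M side is the cathode (reduction is favoured where [Tl⁺] is higher).
With n = 1, E = −(0.0592/1) log([Tl⁺]ₐₙ/[Tl⁺]꜀ₐₜ) = −(0.0592/1) log(0.0047/0.022) = −(0.0592/1)(-0.670) = +0.040 V.

+0.040 V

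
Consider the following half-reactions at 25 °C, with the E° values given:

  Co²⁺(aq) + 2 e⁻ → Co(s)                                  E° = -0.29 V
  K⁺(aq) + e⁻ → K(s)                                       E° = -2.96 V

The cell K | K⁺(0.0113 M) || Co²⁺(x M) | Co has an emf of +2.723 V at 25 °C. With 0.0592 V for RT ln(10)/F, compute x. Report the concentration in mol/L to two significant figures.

0.0079 M

Co²⁺/Co is the cathode, K⁺/K the anode: E°cell = +2.67 V, n = 2.
Overall reaction: Co²⁺(aq) + 2 K(s) → Co(s) + 2 K⁺(aq); Q = [K⁺]^2/[Co²⁺]^1.
From E = E° − (0.0592/n) log Q: log Q = (E° − E)·n/0.0592 = (+2.67 − (+2.723))·2/0.0592 = -1.7905.
So 1·log[Co²⁺] = 2·log(0.0113) − log Q = -3.8938 − (-1.7905) = -2.1033; [Co²⁺] = 10^(-2.1033) ≈ 0.0079 M.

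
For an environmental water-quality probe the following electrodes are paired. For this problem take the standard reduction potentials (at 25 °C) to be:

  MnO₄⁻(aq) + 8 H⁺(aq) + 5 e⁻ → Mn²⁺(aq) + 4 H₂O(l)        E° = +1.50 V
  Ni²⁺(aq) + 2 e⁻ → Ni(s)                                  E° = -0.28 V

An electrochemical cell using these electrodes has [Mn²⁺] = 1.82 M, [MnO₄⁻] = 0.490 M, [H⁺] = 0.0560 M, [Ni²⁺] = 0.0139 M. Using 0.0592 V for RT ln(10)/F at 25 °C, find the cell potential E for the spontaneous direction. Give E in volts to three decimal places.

+1.710 V

MnO₄⁻/Mn²⁺ is the cathode (higher E°), Ni²⁺/Ni the anode: E°cell = +1.50 − (-0.28) = +1.78 V, n = 10.
Overall: 2 MnO₄⁻(aq) + 16 H⁺(aq) + 5 Ni(s) → 2 Mn²⁺(aq) + 8 H₂O(l) + 5 Ni²⁺(aq)
Q = [Mn²⁺]^2·[Ni²⁺]^5 / ([MnO₄⁻]^2·[H⁺]^16); log Q = 11.884.
E = E° − (0.0592/n) log Q = +1.78 − (0.0592/10)(11.884) = +1.710 V.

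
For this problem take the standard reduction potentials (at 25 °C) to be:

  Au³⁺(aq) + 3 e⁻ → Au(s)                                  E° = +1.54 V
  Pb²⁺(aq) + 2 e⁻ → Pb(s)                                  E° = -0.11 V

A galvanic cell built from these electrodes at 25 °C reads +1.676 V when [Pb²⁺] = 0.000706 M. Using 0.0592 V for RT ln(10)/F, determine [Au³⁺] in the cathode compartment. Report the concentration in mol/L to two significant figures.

Au³⁺/Au is the cathode, Pb²⁺/Pb the anode: E°cell = +1.65 V, n = 6.
Overall reaction: 2 Au³⁺(aq) + 3 Pb(s) → 2 Au(s) + 3 Pb²⁺(aq); Q = [Pb²⁺]^3/[Au³⁺]^2.
From E = E° − (0.0592/n) log Q: log Q = (E° − E)·n/0.0592 = (+1.65 − (+1.676))·6/0.0592 = -2.6351.
So 2·log[Au³⁺] = 3·log(0.000706) − log Q = -9.4536 − (-2.6351) = -6.8185; log[Au³⁺] = -6.8185 / 2 = -3.4093; [Au³⁺] = 10^(-3.4093) ≈ 0.00039 M.

0.00039 M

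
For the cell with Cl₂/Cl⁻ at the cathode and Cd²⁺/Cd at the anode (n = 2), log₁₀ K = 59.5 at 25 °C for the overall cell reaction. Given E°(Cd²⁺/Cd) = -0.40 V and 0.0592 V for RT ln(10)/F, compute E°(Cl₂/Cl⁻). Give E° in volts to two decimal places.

E°cell = (0.0592/n)·log K = (0.0592/2)(59.5) = +1.761 V.
Since Cl₂/Cl⁻ is the cathode and Cd²⁺/Cd the anode, E°cell = E°(Cl₂/Cl⁻) − E°(Cd²⁺/Cd).
So E°(Cl₂/Cl⁻) = E°cell + E°(Cd²⁺/Cd) = +1.761 + (-0.40) = +1.36 V.

+1.36 V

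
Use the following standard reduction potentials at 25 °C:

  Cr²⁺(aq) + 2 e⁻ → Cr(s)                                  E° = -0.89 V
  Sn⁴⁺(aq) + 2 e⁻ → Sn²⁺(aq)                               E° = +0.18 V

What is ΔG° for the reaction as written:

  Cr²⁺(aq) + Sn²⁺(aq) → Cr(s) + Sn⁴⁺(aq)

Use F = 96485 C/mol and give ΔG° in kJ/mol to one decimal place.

+206.5 kJ/mol

As written, Cr²⁺/Cr is reduced (cathode) and Sn⁴⁺/Sn²⁺ is oxidised (anode), so E°cell = (-0.89) − (+0.18) = -1.07 V.
Balancing electrons gives n = 2.
ΔG° = −nFE° = −(2)(96485)(-1.07) = 206,478 J = +206.5 kJ/mol.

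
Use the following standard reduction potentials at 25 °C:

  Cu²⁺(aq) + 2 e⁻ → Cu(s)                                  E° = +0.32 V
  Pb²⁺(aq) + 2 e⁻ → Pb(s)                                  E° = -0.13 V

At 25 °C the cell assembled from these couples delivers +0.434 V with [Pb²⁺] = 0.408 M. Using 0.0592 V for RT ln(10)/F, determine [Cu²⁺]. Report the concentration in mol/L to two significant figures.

Cu²⁺/Cu is the cathode, Pb²⁺/Pb the anode: E°cell = +0.45 V, n = 2.
Overall reaction: Cu²⁺(aq) + Pb(s) → Cu(s) + Pb²⁺(aq); Q = [Pb²⁺]^1/[Cu²⁺]^1.
From E = E° − (0.0592/n) log Q: log Q = (E° − E)·n/0.0592 = (+0.45 − (+0.434))·2/0.0592 = 0.5405.
So 1·log[Cu²⁺] = 1·log(0.408) − log Q = -0.3893 − (0.5405) = -0.9298; [Cu²⁺] = 10^(-0.9298) ≈ 0.12 M.

0.12 M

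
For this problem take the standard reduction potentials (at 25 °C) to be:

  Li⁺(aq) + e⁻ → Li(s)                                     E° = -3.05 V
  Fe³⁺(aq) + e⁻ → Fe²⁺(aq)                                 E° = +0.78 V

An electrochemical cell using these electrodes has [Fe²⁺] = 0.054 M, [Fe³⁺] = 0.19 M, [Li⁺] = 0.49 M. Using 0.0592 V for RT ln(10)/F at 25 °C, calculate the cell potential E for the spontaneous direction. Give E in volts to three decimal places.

+3.881 V

Fe³⁺/Fe²⁺ is the cathode (higher E°), Li⁺/Li the anode: E°cell = +0.78 − (-3.05) = +3.83 V, n = 1.
Overall: Fe³⁺(aq) + Li(s) → Fe²⁺(aq) + Li⁺(aq)
Q = [Fe²⁺]·[Li⁺] / ([Fe³⁺]); log Q = -0.856.
E = E° − (0.0592/n) log Q = +3.83 − (0.0592/1)(-0.856) = +3.881 V.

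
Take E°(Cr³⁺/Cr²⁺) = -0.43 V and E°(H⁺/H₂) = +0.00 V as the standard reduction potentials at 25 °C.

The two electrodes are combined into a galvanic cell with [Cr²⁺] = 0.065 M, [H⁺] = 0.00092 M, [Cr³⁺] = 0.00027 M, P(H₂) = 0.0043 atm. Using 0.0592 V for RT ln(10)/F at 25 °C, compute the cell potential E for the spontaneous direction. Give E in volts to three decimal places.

+0.461 V

H⁺/H₂ is the cathode (higher E°), Cr³⁺/Cr²⁺ the anode: E°cell = +0.00 − (-0.43) = +0.43 V, n = 2.
Overall: 2 H⁺(aq) + 2 Cr²⁺(aq) → H₂(g) + 2 Cr³⁺(aq)
Q = P(H₂)·[Cr³⁺]^2 / ([H⁺]^2·[Cr²⁺]^2); log Q = -1.057.
E = E° − (0.0592/n) log Q = +0.43 − (0.0592/2)(-1.057) = +0.461 V.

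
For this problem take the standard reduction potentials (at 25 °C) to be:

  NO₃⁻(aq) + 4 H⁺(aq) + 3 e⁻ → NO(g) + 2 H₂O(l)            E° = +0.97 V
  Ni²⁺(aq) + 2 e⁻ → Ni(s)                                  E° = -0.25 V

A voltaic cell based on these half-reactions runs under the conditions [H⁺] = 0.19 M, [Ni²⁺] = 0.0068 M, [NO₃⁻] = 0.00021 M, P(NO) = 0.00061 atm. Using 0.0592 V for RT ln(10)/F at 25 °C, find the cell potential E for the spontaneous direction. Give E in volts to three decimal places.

+1.218 V

NO₃⁻/NO is the cathode (higher E°), Ni²⁺/Ni the anode: E°cell = +0.97 − (-0.25) = +1.22 V, n = 6.
Overall: 2 NO₃⁻(aq) + 8 H⁺(aq) + 3 Ni(s) → 2 NO(g) + 4 H₂O(l) + 3 Ni²⁺(aq)
Q = P(NO)^2·[Ni²⁺]^3 / ([NO₃⁻]^2·[H⁺]^8); log Q = 0.194.
E = E° − (0.0592/n) log Q = +1.22 − (0.0592/6)(0.194) = +1.218 V.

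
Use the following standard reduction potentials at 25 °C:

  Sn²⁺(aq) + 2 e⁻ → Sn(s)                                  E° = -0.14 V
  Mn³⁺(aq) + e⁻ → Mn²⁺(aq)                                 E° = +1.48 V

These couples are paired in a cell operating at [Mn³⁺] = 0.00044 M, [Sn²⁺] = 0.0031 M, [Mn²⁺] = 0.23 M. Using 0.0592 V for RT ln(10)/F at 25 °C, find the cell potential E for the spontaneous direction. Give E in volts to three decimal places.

Mn³⁺/Mn²⁺ is the cathode (higher E°), Sn²⁺/Sn the anode: E°cell = +1.48 − (-0.14) = +1.62 V, n = 2.
Overall: 2 Mn³⁺(aq) + Sn(s) → 2 Mn²⁺(aq) + Sn²⁺(aq)
Q = [Mn²⁺]^2·[Sn²⁺] / ([Mn³⁺]^2); log Q = 2.928.
E = E° − (0.0592/n) log Q = +1.62 − (0.0592/2)(2.928) = +1.533 V.

+1.533 V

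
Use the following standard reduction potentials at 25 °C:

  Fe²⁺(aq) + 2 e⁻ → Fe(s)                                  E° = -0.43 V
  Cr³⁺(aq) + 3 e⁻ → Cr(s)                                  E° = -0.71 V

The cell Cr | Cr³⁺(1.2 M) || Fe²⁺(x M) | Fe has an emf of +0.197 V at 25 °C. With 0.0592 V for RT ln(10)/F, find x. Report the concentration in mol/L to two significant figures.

Fe²⁺/Fe is the cathode, Cr³⁺/Cr the anode: E°cell = +0.28 V, n = 6.
Overall reaction: 3 Fe²⁺(aq) + 2 Cr(s) → 3 Fe(s) + 2 Cr³⁺(aq); Q = [Cr³⁺]^2/[Fe²⁺]^3.
From E = E° − (0.0592/n) log Q: log Q = (E° − E)·n/0.0592 = (+0.28 − (+0.197))·6/0.0592 = 8.4122.
So 3·log[Fe²⁺] = 2·log(1.2) − log Q = 0.1584 − (8.4122) = -8.2538; log[Fe²⁺] = -8.2538 / 3 = -2.7513; [Fe²⁺] = 10^(-2.7513) ≈ 0.0018 M.

0.0018 M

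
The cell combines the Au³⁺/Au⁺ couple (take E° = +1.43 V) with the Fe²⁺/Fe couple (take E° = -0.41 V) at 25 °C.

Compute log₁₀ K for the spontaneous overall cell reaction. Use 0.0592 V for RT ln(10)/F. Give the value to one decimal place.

62.2

Cathode: Au³⁺/Au⁺; anode: Fe²⁺/Fe. E°cell = +1.84 V, n = 2.
log K = nE°cell / 0.0592 = (2)(+1.84) / 0.0592 = 62.2.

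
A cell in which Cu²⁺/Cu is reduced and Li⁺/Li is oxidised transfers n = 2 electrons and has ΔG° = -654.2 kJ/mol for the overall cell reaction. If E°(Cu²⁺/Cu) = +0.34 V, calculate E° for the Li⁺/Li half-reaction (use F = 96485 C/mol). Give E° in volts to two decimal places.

-3.05 V

E°cell = −ΔG°/(nF) = −(-654.2×10³)/((2)(96485)) = +3.390 V.
Since Cu²⁺/Cu is the cathode and Li⁺/Li the anode, E°cell = E°(Cu²⁺/Cu) − E°(Li⁺/Li).
So E°(Li⁺/Li) = E°(Cu²⁺/Cu) − E°cell = (+0.34) − (+3.390) = -3.05 V.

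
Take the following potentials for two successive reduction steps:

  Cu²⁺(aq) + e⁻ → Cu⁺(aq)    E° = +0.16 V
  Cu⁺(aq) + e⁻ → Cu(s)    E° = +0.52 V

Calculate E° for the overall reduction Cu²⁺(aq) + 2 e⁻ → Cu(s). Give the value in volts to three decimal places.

+0.340 V

Standard free energies of sequential steps add: ΔG°₃ = ΔG°₁ + ΔG°₂, so n₃E°₃ = n₁E°₁ + n₂E°₂.
E°₃ = (1×+0.16 + 1×+0.52) / 2 = (+0.680) / 2 = +0.340 V.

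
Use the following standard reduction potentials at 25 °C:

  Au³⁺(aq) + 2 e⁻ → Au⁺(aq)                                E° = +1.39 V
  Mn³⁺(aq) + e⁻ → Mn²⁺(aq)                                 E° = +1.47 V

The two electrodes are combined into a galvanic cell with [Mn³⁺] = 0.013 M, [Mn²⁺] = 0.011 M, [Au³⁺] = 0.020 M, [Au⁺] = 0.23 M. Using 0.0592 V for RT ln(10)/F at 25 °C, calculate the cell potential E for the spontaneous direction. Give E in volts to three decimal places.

+0.116 V

Mn³⁺/Mn²⁺ is the cathode (higher E°), Au³⁺/Au⁺ the anode: E°cell = +1.47 − (+1.39) = +0.08 V, n = 2.
Overall: 2 Mn³⁺(aq) + Au⁺(aq) → 2 Mn²⁺(aq) + Au³⁺(aq)
Q = [Mn²⁺]^2·[Au³⁺] / ([Mn³⁺]^2·[Au⁺]); log Q = -1.206.
E = E° − (0.0592/n) log Q = +0.08 − (0.0592/2)(-1.206) = +0.116 V.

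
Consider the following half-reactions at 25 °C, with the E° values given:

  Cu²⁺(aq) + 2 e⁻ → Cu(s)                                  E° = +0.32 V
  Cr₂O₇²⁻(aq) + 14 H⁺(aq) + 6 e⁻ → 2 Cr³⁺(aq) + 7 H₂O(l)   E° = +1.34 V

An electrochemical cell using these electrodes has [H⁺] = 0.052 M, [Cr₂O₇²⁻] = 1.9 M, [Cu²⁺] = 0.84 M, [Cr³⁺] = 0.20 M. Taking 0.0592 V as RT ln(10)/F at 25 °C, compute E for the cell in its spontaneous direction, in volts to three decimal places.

Cr₂O₇²⁻/Cr³⁺ is the cathode (higher E°), Cu²⁺/Cu the anode: E°cell = +1.34 − (+0.32) = +1.02 V, n = 6.
Overall: Cr₂O₇²⁻(aq) + 14 H⁺(aq) + 3 Cu(s) → 2 Cr³⁺(aq) + 7 H₂O(l) + 3 Cu²⁺(aq)
Q = [Cr³⁺]^2·[Cu²⁺]^3 / ([Cr₂O₇²⁻]·[H⁺]^14); log Q = 16.072.
E = E° − (0.0592/n) log Q = +1.02 − (0.0592/6)(16.072) = +0.861 V.

+0.861 V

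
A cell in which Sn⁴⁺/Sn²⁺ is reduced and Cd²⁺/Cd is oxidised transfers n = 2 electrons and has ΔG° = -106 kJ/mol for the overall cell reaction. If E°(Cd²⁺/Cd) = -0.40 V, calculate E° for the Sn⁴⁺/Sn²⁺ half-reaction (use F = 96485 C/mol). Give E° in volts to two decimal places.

E°cell = −ΔG°/(nF) = −(-106×10³)/((2)(96485)) = +0.549 V.
Since Sn⁴⁺/Sn²⁺ is the cathode and Cd²⁺/Cd the anode, E°cell = E°(Sn⁴⁺/Sn²⁺) − E°(Cd²⁺/Cd).
So E°(Sn⁴⁺/Sn²⁺) = E°cell + E°(Cd²⁺/Cd) = +0.549 + (-0.40) = +0.15 V.

+0.15 V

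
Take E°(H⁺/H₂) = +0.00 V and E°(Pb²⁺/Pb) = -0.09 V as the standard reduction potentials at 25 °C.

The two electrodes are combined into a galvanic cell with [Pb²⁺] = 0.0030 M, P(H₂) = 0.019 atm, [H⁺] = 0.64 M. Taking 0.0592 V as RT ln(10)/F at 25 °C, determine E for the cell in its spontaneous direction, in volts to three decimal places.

H⁺/H₂ is the cathode (higher E°), Pb²⁺/Pb the anode: E°cell = +0.00 − (-0.09) = +0.09 V, n = 2.
Overall: 2 H⁺(aq) + Pb(s) → H₂(g) + Pb²⁺(aq)
Q = P(H₂)·[Pb²⁺] / ([H⁺]^2); log Q = -3.856.
E = E° − (0.0592/n) log Q = +0.09 − (0.0592/2)(-3.856) = +0.204 V.

+0.204 V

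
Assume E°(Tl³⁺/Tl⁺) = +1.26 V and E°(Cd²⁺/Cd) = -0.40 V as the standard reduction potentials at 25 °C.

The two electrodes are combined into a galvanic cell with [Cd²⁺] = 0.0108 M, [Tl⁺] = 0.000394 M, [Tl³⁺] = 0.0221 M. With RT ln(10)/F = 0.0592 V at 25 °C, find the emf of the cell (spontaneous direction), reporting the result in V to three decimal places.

+1.770 V

Tl³⁺/Tl⁺ is the cathode (higher E°), Cd²⁺/Cd the anode: E°cell = +1.26 − (-0.40) = +1.66 V, n = 2.
Overall: Tl³⁺(aq) + Cd(s) → Tl⁺(aq) + Cd²⁺(aq)
Q = [Tl⁺]·[Cd²⁺] / ([Tl³⁺]); log Q = -3.715.
E = E° − (0.0592/n) log Q = +1.66 − (0.0592/2)(-3.715) = +1.770 V.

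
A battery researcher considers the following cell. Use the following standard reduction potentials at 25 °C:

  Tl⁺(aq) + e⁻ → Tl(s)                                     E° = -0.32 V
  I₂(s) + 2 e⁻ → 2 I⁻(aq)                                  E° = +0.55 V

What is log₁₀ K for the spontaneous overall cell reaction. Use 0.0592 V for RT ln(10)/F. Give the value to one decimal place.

Cathode: I₂/I⁻; anode: Tl⁺/Tl. E°cell = +0.87 V, n = 2.
log K = nE°cell / 0.0592 = (2)(+0.87) / 0.0592 = 29.4.

29.4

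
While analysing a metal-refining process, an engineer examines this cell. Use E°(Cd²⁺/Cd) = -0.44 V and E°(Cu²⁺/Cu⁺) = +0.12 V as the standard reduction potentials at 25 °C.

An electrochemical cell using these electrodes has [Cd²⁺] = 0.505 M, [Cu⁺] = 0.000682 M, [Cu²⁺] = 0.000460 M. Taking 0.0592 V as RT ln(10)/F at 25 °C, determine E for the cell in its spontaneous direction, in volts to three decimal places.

Cu²⁺/Cu⁺ is the cathode (higher E°), Cd²⁺/Cd the anode: E°cell = +0.12 − (-0.44) = +0.56 V, n = 2.
Overall: 2 Cu²⁺(aq) + Cd(s) → 2 Cu⁺(aq) + Cd²⁺(aq)
Q = [Cu⁺]^2·[Cd²⁺] / ([Cu²⁺]^2); log Q = 0.045.
E = E° − (0.0592/n) log Q = +0.56 − (0.0592/2)(0.045) = +0.559 V.

+0.559 V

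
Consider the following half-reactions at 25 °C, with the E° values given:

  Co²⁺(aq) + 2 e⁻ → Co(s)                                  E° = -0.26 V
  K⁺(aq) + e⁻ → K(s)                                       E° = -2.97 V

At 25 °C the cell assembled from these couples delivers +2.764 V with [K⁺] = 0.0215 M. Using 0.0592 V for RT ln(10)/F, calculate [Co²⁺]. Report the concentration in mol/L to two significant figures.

0.031 M

Co²⁺/Co is the cathode, K⁺/K the anode: E°cell = +2.71 V, n = 2.
Overall reaction: Co²⁺(aq) + 2 K(s) → Co(s) + 2 K⁺(aq); Q = [K⁺]^2/[Co²⁺]^1.
From E = E° − (0.0592/n) log Q: log Q = (E° − E)·n/0.0592 = (+2.71 − (+2.764))·2/0.0592 = -1.8243.
So 1·log[Co²⁺] = 2·log(0.0215) − log Q = -3.3351 − (-1.8243) = -1.5108; [Co²⁺] = 10^(-1.5108) ≈ 0.031 M.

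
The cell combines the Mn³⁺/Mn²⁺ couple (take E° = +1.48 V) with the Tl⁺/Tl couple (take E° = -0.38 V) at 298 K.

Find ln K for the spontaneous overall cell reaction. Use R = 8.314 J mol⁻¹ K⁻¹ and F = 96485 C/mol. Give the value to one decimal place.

Cathode: Mn³⁺/Mn²⁺; anode: Tl⁺/Tl. E°cell = (+1.48) − (-0.38) = +1.86 V, with n = 1.
ΔG° = −nFE° = −RT ln K, so ln K = nFE°/(RT) = (1)(96485)(+1.86) / ((8.314)(298)) = 72.435.

72.4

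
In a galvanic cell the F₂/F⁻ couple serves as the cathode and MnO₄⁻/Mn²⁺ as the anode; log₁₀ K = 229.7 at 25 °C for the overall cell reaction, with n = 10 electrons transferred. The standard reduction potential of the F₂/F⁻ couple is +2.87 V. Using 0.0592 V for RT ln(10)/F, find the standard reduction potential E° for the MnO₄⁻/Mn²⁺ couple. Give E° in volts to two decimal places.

E°cell = (0.0592/n)·log K = (0.0592/10)(229.7) = +1.360 V.
Since F₂/F⁻ is the cathode and MnO₄⁻/Mn²⁺ the anode, E°cell = E°(F₂/F⁻) − E°(MnO₄⁻/Mn²⁺).
So E°(MnO₄⁻/Mn²⁺) = E°(F₂/F⁻) − E°cell = (+2.87) − (+1.360) = +1.51 V.

+1.51 V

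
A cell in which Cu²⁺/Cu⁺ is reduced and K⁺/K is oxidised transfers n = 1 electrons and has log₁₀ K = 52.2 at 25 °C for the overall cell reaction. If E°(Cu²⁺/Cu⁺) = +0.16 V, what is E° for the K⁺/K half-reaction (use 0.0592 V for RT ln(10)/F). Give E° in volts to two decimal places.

E°cell = (0.0592/n)·log K = (0.0592/1)(52.2) = +3.090 V.
Since Cu²⁺/Cu⁺ is the cathode and K⁺/K the anode, E°cell = E°(Cu²⁺/Cu⁺) − E°(K⁺/K).
So E°(K⁺/K) = E°(Cu²⁺/Cu⁺) − E°cell = (+0.16) − (+3.090) = -2.93 V.

-2.93 V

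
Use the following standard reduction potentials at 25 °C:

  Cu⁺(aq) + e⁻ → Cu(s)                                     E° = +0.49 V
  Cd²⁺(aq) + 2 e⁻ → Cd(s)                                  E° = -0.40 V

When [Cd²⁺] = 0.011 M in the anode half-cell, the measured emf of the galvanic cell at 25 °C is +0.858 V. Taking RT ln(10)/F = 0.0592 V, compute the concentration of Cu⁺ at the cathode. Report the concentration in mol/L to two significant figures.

Cu⁺/Cu is the cathode, Cd²⁺/Cd the anode: E°cell = +0.89 V, n = 2.
Overall reaction: 2 Cu⁺(aq) + Cd(s) → 2 Cu(s) + Cd²⁺(aq); Q = [Cd²⁺]^1/[Cu⁺]^2.
From E = E° − (0.0592/n) log Q: log Q = (E° − E)·n/0.0592 = (+0.89 − (+0.858))·2/0.0592 = 1.0811.
So 2·log[Cu⁺] = 1·log(0.011) − log Q = -1.9586 − (1.0811) = -3.0397; log[Cu⁺] = -3.0397 / 2 = -1.5198; [Cu⁺] = 10^(-1.5198) ≈ 0.030 M.

0.030 M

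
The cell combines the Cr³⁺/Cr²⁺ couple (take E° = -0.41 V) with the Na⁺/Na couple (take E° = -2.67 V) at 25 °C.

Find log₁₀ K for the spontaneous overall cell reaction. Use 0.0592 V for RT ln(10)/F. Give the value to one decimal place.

Cathode: Cr³⁺/Cr²⁺; anode: Na⁺/Na. E°cell = +2.26 V, n = 1.
log K = nE°cell / 0.0592 = (1)(+2.26) / 0.0592 = 38.2.

38.2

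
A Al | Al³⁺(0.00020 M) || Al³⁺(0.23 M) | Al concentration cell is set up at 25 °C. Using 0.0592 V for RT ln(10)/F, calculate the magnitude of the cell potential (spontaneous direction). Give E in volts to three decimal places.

+0.060 V

For a concentration cell E°cell = 0. The 0.23 M side is the cathode (reduction is favoured where [Al³⁺] is higher).
With n = 3, E = −(0.0592/3) log([Al³⁺]ₐₙ/[Al³⁺]꜀ₐₜ) = −(0.0592/3) log(0.0002/0.23) = −(0.0592/3)(-3.061) = +0.060 V.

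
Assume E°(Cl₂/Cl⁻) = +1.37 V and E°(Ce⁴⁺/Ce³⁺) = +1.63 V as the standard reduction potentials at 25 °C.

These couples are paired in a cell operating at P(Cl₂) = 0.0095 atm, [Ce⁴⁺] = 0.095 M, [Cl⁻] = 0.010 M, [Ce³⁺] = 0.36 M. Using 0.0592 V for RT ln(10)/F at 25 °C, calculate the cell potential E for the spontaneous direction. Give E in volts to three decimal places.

Ce⁴⁺/Ce³⁺ is the cathode (higher E°), Cl₂/Cl⁻ the anode: E°cell = +1.63 − (+1.37) = +0.26 V, n = 2.
Overall: 2 Ce⁴⁺(aq) + 2 Cl⁻(aq) → 2 Ce³⁺(aq) + Cl₂(g)
Q = [Ce³⁺]^2·P(Cl₂) / ([Ce⁴⁺]^2·[Cl⁻]^2); log Q = 3.135.
E = E° − (0.0592/n) log Q = +0.26 − (0.0592/2)(3.135) = +0.167 V.

+0.167 V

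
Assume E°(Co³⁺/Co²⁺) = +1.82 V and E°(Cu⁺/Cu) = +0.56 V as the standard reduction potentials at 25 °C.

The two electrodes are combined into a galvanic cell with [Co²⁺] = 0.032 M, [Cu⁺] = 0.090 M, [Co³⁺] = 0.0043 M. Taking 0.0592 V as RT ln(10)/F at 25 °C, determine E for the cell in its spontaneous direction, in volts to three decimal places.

+1.270 V

Co³⁺/Co²⁺ is the cathode (higher E°), Cu⁺/Cu the anode: E°cell = +1.82 − (+0.56) = +1.26 V, n = 1.
Overall: Co³⁺(aq) + Cu(s) → Co²⁺(aq) + Cu⁺(aq)
Q = [Co²⁺]·[Cu⁺] / ([Co³⁺]); log Q = -0.174.
E = E° − (0.0592/n) log Q = +1.26 − (0.0592/1)(-0.174) = +1.270 V.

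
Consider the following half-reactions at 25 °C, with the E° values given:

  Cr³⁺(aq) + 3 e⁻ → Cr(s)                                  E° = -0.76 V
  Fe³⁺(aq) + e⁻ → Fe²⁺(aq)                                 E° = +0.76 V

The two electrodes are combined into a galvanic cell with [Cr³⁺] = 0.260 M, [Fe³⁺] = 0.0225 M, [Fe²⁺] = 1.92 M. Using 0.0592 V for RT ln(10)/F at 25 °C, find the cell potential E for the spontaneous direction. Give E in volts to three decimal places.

+1.417 V

Fe³⁺/Fe²⁺ is the cathode (higher E°), Cr³⁺/Cr the anode: E°cell = +0.76 − (-0.76) = +1.52 V, n = 3.
Overall: 3 Fe³⁺(aq) + Cr(s) → 3 Fe²⁺(aq) + Cr³⁺(aq)
Q = [Fe²⁺]^3·[Cr³⁺] / ([Fe³⁺]^3); log Q = 5.208.
E = E° − (0.0592/n) log Q = +1.52 − (0.0592/3)(5.208) = +1.417 V.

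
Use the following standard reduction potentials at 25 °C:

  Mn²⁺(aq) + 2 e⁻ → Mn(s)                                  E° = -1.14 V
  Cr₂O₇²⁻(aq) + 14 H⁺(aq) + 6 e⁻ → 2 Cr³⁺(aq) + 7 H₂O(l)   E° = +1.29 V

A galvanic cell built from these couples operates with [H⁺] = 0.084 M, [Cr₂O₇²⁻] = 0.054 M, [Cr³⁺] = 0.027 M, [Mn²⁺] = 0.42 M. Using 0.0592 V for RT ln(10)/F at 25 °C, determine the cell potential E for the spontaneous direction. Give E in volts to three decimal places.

+2.311 V

Cr₂O₇²⁻/Cr³⁺ is the cathode (higher E°), Mn²⁺/Mn the anode: E°cell = +1.29 − (-1.14) = +2.43 V, n = 6.
Overall: Cr₂O₇²⁻(aq) + 14 H⁺(aq) + 3 Mn(s) → 2 Cr³⁺(aq) + 7 H₂O(l) + 3 Mn²⁺(aq)
Q = [Cr³⁺]^2·[Mn²⁺]^3 / ([Cr₂O₇²⁻]·[H⁺]^14); log Q = 12.060.
E = E° − (0.0592/n) log Q = +2.43 − (0.0592/6)(12.060) = +2.311 V.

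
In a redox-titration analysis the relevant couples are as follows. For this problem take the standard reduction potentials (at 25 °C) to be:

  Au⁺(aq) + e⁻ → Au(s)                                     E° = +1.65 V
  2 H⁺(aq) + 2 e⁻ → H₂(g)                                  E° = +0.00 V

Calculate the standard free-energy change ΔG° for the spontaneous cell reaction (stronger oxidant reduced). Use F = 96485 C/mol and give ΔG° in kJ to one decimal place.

-318.4 kJ

Au⁺/Au (E° = +1.65 V) is the cathode; H⁺/H₂ (E° = +0.00 V) is the anode, so E°cell = +1.65 V.
Balancing electrons gives n = 2 (lcm of 1 and 2).
ΔG° = −nFE° = −(2)(96485)(+1.65) = -318,400 J = -318.4 kJ.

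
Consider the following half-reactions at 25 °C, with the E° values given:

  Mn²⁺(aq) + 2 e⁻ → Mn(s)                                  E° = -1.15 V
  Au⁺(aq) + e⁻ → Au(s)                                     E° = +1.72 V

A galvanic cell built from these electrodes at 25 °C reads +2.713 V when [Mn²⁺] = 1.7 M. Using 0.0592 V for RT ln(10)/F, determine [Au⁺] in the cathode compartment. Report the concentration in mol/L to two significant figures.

0.0029 M

Au⁺/Au is the cathode, Mn²⁺/Mn the anode: E°cell = +2.87 V, n = 2.
Overall reaction: 2 Au⁺(aq) + Mn(s) → 2 Au(s) + Mn²⁺(aq); Q = [Mn²⁺]^1/[Au⁺]^2.
From E = E° − (0.0592/n) log Q: log Q = (E° − E)·n/0.0592 = (+2.87 − (+2.713))·2/0.0592 = 5.3041.
So 2·log[Au⁺] = 1·log(1.7) − log Q = 0.2304 − (5.3041) = -5.0737; log[Au⁺] = -5.0737 / 2 = -2.5368; [Au⁺] = 10^(-2.5368) ≈ 0.0029 M.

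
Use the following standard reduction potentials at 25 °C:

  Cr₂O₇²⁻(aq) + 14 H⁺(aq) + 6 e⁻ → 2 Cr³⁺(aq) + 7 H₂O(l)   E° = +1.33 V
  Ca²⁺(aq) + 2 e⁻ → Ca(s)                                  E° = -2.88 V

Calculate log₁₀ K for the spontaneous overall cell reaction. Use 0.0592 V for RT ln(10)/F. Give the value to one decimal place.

Cathode: Cr₂O₇²⁻/Cr³⁺; anode: Ca²⁺/Ca. E°cell = +4.21 V, n = 6.
log K = nE°cell / 0.0592 = (6)(+4.21) / 0.0592 = 426.7.

426.7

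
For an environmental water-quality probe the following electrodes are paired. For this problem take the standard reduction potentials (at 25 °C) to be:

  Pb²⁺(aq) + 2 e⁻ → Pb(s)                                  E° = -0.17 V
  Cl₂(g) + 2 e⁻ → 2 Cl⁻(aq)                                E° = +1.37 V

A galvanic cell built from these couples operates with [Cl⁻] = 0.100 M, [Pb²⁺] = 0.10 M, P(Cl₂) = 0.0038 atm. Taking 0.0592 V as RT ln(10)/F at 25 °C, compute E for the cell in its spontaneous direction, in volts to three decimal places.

Cl₂/Cl⁻ is the cathode (higher E°), Pb²⁺/Pb the anode: E°cell = +1.37 − (-0.17) = +1.54 V, n = 2.
Overall: Cl₂(g) + Pb(s) → 2 Cl⁻(aq) + Pb²⁺(aq)
Q = [Cl⁻]^2·[Pb²⁺] / (P(Cl₂)); log Q = -0.580.
E = E° − (0.0592/n) log Q = +1.54 − (0.0592/2)(-0.580) = +1.557 V.

+1.557 V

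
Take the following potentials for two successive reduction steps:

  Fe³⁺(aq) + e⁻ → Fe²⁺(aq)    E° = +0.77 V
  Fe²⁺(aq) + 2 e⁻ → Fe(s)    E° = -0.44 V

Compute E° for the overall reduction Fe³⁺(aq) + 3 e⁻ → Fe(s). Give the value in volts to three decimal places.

Adding the free-energy changes (−nFE°) of the two steps gives −n₃FE°₃ = −n₁FE°₁ − n₂FE°₂.
E°₃ = (1×+0.77 + 2×-0.44) / 3 = (-0.110) / 3 = -0.037 V.

-0.037 V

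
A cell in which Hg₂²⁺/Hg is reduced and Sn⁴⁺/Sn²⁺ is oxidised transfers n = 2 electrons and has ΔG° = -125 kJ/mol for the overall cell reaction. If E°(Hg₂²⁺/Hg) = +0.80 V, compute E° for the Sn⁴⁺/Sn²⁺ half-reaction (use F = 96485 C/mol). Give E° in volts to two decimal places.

+0.15 V

E°cell = −ΔG°/(nF) = −(-125×10³)/((2)(96485)) = +0.648 V.
Since Hg₂²⁺/Hg is the cathode and Sn⁴⁺/Sn²⁺ the anode, E°cell = E°(Hg₂²⁺/Hg) − E°(Sn⁴⁺/Sn²⁺).
So E°(Sn⁴⁺/Sn²⁺) = E°(Hg₂²⁺/Hg) − E°cell = (+0.80) − (+0.648) = +0.15 V.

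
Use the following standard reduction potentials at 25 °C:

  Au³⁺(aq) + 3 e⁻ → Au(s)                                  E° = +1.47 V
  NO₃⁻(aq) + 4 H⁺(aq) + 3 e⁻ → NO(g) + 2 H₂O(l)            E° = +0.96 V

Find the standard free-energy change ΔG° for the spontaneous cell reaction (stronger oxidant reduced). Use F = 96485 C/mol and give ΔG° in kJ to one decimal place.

-147.6 kJ

Au³⁺/Au (E° = +1.47 V) is the cathode; NO₃⁻/NO (E° = +0.96 V) is the anode, so E°cell = +0.51 V.
Balancing electrons gives n = 3 (lcm of 3 and 3).
ΔG° = −nFE° = −(3)(96485)(+0.51) = -147,622 J = -147.6 kJ.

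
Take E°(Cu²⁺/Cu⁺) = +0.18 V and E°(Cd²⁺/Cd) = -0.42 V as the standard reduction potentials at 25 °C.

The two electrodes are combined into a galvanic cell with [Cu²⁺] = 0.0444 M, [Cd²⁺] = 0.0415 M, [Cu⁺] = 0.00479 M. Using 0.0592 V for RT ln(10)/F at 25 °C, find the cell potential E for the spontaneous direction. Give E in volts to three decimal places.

Cu²⁺/Cu⁺ is the cathode (higher E°), Cd²⁺/Cd the anode: E°cell = +0.18 − (-0.42) = +0.60 V, n = 2.
Overall: 2 Cu²⁺(aq) + Cd(s) → 2 Cu⁺(aq) + Cd²⁺(aq)
Q = [Cu⁺]^2·[Cd²⁺] / ([Cu²⁺]^2); log Q = -3.316.
E = E° − (0.0592/n) log Q = +0.60 − (0.0592/2)(-3.316) = +0.698 V.

+0.698 V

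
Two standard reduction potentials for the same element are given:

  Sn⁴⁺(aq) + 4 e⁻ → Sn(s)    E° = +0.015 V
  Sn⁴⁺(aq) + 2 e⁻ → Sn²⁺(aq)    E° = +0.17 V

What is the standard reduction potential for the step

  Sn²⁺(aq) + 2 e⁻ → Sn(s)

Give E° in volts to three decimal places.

Sequential free energies add, so n₃E°₃ = n₁E°₁ + n₂E°₂.
With n₃ = 4, and the known step contributing 2×(+0.17) V, the unknown satisfies 2·E° = 4×(+0.015) − 2×(+0.17) = -0.280.
E° = -0.280 / 2 = -0.140 V.

-0.140 V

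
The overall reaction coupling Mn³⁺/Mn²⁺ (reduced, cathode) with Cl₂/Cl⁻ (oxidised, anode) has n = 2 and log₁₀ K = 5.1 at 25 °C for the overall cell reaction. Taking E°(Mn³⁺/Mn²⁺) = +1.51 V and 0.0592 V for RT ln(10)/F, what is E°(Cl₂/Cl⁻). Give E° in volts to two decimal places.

+1.36 V

E°cell = (0.0592/n)·log K = (0.0592/2)(5.1) = +0.151 V.
Since Mn³⁺/Mn²⁺ is the cathode and Cl₂/Cl⁻ the anode, E°cell = E°(Mn³⁺/Mn²⁺) − E°(Cl₂/Cl⁻).
So E°(Cl₂/Cl⁻) = E°(Mn³⁺/Mn²⁺) − E°cell = (+1.51) − (+0.151) = +1.36 V.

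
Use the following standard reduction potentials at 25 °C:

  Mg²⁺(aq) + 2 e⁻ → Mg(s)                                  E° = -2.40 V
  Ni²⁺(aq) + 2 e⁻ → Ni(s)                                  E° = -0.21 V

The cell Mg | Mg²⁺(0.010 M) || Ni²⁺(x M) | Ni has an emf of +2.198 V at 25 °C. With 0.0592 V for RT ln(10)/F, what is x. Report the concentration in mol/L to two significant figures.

Ni²⁺/Ni is the cathode, Mg²⁺/Mg the anode: E°cell = +2.19 V, n = 2.
Overall reaction: Ni²⁺(aq) + Mg(s) → Ni(s) + Mg²⁺(aq); Q = [Mg²⁺]^1/[Ni²⁺]^1.
From E = E° − (0.0592/n) log Q: log Q = (E° − E)·n/0.0592 = (+2.19 − (+2.198))·2/0.0592 = -0.2703.
So 1·log[Ni²⁺] = 1·log(0.01) − log Q = -2.0000 − (-0.2703) = -1.7297; [Ni²⁺] = 10^(-1.7297) ≈ 0.019 M.

0.019 M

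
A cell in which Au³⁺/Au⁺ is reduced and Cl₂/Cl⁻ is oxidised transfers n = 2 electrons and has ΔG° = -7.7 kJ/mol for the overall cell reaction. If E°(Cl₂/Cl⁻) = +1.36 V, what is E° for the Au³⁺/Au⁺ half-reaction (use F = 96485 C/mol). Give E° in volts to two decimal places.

E°cell = −ΔG°/(nF) = −(-7.7×10³)/((2)(96485)) = +0.040 V.
Since Au³⁺/Au⁺ is the cathode and Cl₂/Cl⁻ the anode, E°cell = E°(Au³⁺/Au⁺) − E°(Cl₂/Cl⁻).
So E°(Au³⁺/Au⁺) = E°cell + E°(Cl₂/Cl⁻) = +0.040 + (+1.36) = +1.40 V.

+1.40 V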